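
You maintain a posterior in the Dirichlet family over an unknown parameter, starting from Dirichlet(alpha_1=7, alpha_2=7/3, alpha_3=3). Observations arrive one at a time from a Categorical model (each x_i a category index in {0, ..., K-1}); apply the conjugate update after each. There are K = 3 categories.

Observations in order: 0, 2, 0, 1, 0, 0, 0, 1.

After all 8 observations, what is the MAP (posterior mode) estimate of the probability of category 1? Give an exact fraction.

5/26

obs 1: x=0 → posterior Dirichlet(8, 7/3, 3)
obs 2: x=2 → posterior Dirichlet(8, 7/3, 4)
obs 3: x=0 → posterior Dirichlet(9, 7/3, 4)
obs 4: x=1 → posterior Dirichlet(9, 10/3, 4)
obs 5: x=0 → posterior Dirichlet(10, 10/3, 4)
obs 6: x=0 → posterior Dirichlet(11, 10/3, 4)
obs 7: x=0 → posterior Dirichlet(12, 10/3, 4)
obs 8: x=1 → posterior Dirichlet(12, 13/3, 4)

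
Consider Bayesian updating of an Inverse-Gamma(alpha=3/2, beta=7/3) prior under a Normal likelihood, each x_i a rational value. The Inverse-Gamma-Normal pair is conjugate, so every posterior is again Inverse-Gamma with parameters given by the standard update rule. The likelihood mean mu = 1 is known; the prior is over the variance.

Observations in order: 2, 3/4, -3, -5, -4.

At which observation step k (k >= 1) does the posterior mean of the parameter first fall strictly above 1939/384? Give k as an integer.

k = 3

obs 1: x=2 → posterior Inverse-Gamma(2, 17/6)
obs 2: x=3/4 → posterior Inverse-Gamma(5/2, 275/96)
obs 3: x=-3 → posterior Inverse-Gamma(3, 1043/96)
obs 4: x=-5 → posterior Inverse-Gamma(7/2, 2771/96)
obs 5: x=-4 → posterior Inverse-Gamma(4, 3971/96)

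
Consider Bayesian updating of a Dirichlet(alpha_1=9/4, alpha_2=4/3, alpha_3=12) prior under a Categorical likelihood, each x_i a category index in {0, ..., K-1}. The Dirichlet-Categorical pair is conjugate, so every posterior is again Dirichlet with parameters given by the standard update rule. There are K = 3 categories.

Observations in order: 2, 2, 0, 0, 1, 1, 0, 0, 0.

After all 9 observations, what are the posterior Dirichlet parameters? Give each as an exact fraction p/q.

alpha_1=29/4, alpha_2=10/3, alpha_3=14

obs 1: x=2 → posterior Dirichlet(9/4, 4/3, 13)
obs 2: x=2 → posterior Dirichlet(9/4, 4/3, 14)
obs 3: x=0 → posterior Dirichlet(13/4, 4/3, 14)
obs 4: x=0 → posterior Dirichlet(17/4, 4/3, 14)
obs 5: x=1 → posterior Dirichlet(17/4, 7/3, 14)
obs 6: x=1 → posterior Dirichlet(17/4, 10/3, 14)
obs 7: x=0 → posterior Dirichlet(21/4, 10/3, 14)
obs 8: x=0 → posterior Dirichlet(25/4, 10/3, 14)
obs 9: x=0 → posterior Dirichlet(29/4, 10/3, 14)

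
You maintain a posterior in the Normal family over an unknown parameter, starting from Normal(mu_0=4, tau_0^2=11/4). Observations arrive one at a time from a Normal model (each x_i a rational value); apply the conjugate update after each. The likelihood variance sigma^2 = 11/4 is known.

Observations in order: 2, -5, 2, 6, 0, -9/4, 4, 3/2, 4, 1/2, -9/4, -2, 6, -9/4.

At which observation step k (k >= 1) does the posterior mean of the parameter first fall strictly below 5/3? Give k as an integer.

k = 2

obs 1: x=2 → posterior Normal(3, 11/8)
obs 2: x=-5 → posterior Normal(1/3, 11/12)
obs 3: x=2 → posterior Normal(3/4, 11/16)
obs 4: x=6 → posterior Normal(9/5, 11/20)
obs 5: x=0 → posterior Normal(3/2, 11/24)
obs 6: x=-9/4 → posterior Normal(27/28, 11/28)
obs 7: x=4 → posterior Normal(43/32, 11/32)
obs 8: x=3/2 → posterior Normal(49/36, 11/36)
obs 9: x=4 → posterior Normal(13/8, 11/40)
obs 10: x=1/2 → posterior Normal(67/44, 1/4)
obs 11: x=-9/4 → posterior Normal(29/24, 11/48)
obs 12: x=-2 → posterior Normal(25/26, 11/52)
obs 13: x=6 → posterior Normal(37/28, 11/56)
obs 14: x=-9/4 → posterior Normal(13/12, 11/60)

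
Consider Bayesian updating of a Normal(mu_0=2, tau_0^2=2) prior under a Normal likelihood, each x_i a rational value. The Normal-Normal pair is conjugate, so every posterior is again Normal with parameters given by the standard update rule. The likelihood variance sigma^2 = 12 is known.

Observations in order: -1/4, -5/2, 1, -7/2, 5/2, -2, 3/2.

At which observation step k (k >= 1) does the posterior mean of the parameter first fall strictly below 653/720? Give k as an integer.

k = 4

obs 1: x=-1/4 → posterior Normal(47/28, 12/7)
obs 2: x=-5/2 → posterior Normal(37/32, 3/2)
obs 3: x=1 → posterior Normal(41/36, 4/3)
obs 4: x=-7/2 → posterior Normal(27/40, 6/5)
obs 5: x=5/2 → posterior Normal(37/44, 12/11)
obs 6: x=-2 → posterior Normal(29/48, 1)
obs 7: x=3/2 → posterior Normal(35/52, 12/13)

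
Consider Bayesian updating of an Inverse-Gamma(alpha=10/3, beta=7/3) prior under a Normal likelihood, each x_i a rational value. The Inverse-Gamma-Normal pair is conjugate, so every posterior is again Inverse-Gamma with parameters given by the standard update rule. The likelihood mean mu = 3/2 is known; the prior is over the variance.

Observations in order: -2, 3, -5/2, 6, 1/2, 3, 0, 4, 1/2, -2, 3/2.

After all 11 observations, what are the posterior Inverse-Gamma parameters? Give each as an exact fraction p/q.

obs 1: x=-2 → posterior Inverse-Gamma(23/6, 203/24)
obs 2: x=3 → posterior Inverse-Gamma(13/3, 115/12)
obs 3: x=-5/2 → posterior Inverse-Gamma(29/6, 211/12)
obs 4: x=6 → posterior Inverse-Gamma(16/3, 665/24)
obs 5: x=1/2 → posterior Inverse-Gamma(35/6, 677/24)
obs 6: x=3 → posterior Inverse-Gamma(19/3, 88/3)
obs 7: x=0 → posterior Inverse-Gamma(41/6, 731/24)
obs 8: x=4 → posterior Inverse-Gamma(22/3, 403/12)
obs 9: x=1/2 → posterior Inverse-Gamma(47/6, 409/12)
obs 10: x=-2 → posterior Inverse-Gamma(25/3, 965/24)
obs 11: x=3/2 → posterior Inverse-Gamma(53/6, 965/24)

alpha=53/6, beta=965/24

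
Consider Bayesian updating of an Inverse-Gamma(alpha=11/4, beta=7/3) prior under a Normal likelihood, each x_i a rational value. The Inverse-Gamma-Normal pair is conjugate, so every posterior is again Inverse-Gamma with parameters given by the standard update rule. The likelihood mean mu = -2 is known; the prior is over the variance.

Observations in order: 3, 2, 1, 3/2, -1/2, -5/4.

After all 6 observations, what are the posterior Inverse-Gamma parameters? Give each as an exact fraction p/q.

alpha=23/4, beta=3347/96

obs 1: x=3 → posterior Inverse-Gamma(13/4, 89/6)
obs 2: x=2 → posterior Inverse-Gamma(15/4, 137/6)
obs 3: x=1 → posterior Inverse-Gamma(17/4, 82/3)
obs 4: x=3/2 → posterior Inverse-Gamma(19/4, 803/24)
obs 5: x=-1/2 → posterior Inverse-Gamma(21/4, 415/12)
obs 6: x=-5/4 → posterior Inverse-Gamma(23/4, 3347/96)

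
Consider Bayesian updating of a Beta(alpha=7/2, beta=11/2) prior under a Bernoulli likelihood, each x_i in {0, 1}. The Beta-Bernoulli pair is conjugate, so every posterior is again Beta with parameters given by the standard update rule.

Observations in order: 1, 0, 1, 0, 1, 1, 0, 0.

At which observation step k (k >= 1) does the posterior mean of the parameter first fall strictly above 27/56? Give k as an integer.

obs 1: x=1 → posterior Beta(9/2, 11/2)
obs 2: x=0 → posterior Beta(9/2, 13/2)
obs 3: x=1 → posterior Beta(11/2, 13/2)
obs 4: x=0 → posterior Beta(11/2, 15/2)
obs 5: x=1 → posterior Beta(13/2, 15/2)
obs 6: x=1 → posterior Beta(15/2, 15/2)
obs 7: x=0 → posterior Beta(15/2, 17/2)
obs 8: x=0 → posterior Beta(15/2, 19/2)

k = 6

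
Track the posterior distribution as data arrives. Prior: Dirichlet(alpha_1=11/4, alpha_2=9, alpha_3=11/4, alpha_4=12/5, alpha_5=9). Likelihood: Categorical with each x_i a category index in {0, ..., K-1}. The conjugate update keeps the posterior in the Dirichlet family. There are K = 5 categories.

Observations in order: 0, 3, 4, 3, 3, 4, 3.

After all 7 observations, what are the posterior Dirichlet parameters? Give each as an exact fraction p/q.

alpha_1=15/4, alpha_2=9, alpha_3=11/4, alpha_4=32/5, alpha_5=11

obs 1: x=0 → posterior Dirichlet(15/4, 9, 11/4, 12/5, 9)
obs 2: x=3 → posterior Dirichlet(15/4, 9, 11/4, 17/5, 9)
obs 3: x=4 → posterior Dirichlet(15/4, 9, 11/4, 17/5, 10)
obs 4: x=3 → posterior Dirichlet(15/4, 9, 11/4, 22/5, 10)
obs 5: x=3 → posterior Dirichlet(15/4, 9, 11/4, 27/5, 10)
obs 6: x=4 → posterior Dirichlet(15/4, 9, 11/4, 27/5, 11)
obs 7: x=3 → posterior Dirichlet(15/4, 9, 11/4, 32/5, 11)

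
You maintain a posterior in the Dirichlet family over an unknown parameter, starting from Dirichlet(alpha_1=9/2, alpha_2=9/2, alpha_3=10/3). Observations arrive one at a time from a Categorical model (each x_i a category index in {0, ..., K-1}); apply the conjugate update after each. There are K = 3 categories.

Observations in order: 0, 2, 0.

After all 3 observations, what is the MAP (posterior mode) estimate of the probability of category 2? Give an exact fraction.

obs 1: x=0 → posterior Dirichlet(11/2, 9/2, 10/3)
obs 2: x=2 → posterior Dirichlet(11/2, 9/2, 13/3)
obs 3: x=0 → posterior Dirichlet(13/2, 9/2, 13/3)

10/37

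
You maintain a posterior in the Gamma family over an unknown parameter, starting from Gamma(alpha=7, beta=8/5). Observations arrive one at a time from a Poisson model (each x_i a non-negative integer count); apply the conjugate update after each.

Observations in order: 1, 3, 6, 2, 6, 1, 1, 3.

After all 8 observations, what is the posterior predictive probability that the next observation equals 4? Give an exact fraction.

6999270269298274607697224822622601683296284404665548800000/42206522052678945186203086745997960094176615418554557058169

obs 1: x=1 → posterior Gamma(8, 13/5)
obs 2: x=3 → posterior Gamma(11, 18/5)
obs 3: x=6 → posterior Gamma(17, 23/5)
obs 4: x=2 → posterior Gamma(19, 28/5)
obs 5: x=6 → posterior Gamma(25, 33/5)
obs 6: x=1 → posterior Gamma(26, 38/5)
obs 7: x=1 → posterior Gamma(27, 43/5)
obs 8: x=3 → posterior Gamma(30, 48/5)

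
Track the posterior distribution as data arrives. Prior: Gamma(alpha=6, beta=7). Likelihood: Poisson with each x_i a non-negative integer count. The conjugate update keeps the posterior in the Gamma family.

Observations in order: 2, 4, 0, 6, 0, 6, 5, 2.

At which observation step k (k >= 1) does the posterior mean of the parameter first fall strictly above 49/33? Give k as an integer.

k = 4

obs 1: x=2 → posterior Gamma(8, 8)
obs 2: x=4 → posterior Gamma(12, 9)
obs 3: x=0 → posterior Gamma(12, 10)
obs 4: x=6 → posterior Gamma(18, 11)
obs 5: x=0 → posterior Gamma(18, 12)
obs 6: x=6 → posterior Gamma(24, 13)
obs 7: x=5 → posterior Gamma(29, 14)
obs 8: x=2 → posterior Gamma(31, 15)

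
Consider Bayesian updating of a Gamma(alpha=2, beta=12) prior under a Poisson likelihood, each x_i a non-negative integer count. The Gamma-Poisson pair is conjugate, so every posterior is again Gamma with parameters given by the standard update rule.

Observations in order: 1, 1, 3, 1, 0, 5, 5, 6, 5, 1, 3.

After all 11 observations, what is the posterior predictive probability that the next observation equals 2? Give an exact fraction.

obs 1: x=1 → posterior Gamma(3, 13)
obs 2: x=1 → posterior Gamma(4, 14)
obs 3: x=3 → posterior Gamma(7, 15)
obs 4: x=1 → posterior Gamma(8, 16)
obs 5: x=0 → posterior Gamma(8, 17)
obs 6: x=5 → posterior Gamma(13, 18)
obs 7: x=5 → posterior Gamma(18, 19)
obs 8: x=6 → posterior Gamma(24, 20)
obs 9: x=5 → posterior Gamma(29, 21)
obs 10: x=1 → posterior Gamma(30, 22)
obs 11: x=3 → posterior Gamma(33, 23)

161755924105742524542618821209539358124738319821/676506860534322214104258321582640690327304798208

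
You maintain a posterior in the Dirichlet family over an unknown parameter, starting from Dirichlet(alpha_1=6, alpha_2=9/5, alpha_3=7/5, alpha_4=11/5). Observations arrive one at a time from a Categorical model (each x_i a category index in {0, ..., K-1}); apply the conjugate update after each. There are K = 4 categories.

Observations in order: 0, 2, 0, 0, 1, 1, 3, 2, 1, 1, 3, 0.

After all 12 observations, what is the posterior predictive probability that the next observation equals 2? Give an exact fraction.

17/117

obs 1: x=0 → posterior Dirichlet(7, 9/5, 7/5, 11/5)
obs 2: x=2 → posterior Dirichlet(7, 9/5, 12/5, 11/5)
obs 3: x=0 → posterior Dirichlet(8, 9/5, 12/5, 11/5)
obs 4: x=0 → posterior Dirichlet(9, 9/5, 12/5, 11/5)
obs 5: x=1 → posterior Dirichlet(9, 14/5, 12/5, 11/5)
obs 6: x=1 → posterior Dirichlet(9, 19/5, 12/5, 11/5)
obs 7: x=3 → posterior Dirichlet(9, 19/5, 12/5, 16/5)
obs 8: x=2 → posterior Dirichlet(9, 19/5, 17/5, 16/5)
obs 9: x=1 → posterior Dirichlet(9, 24/5, 17/5, 16/5)
obs 10: x=1 → posterior Dirichlet(9, 29/5, 17/5, 16/5)
obs 11: x=3 → posterior Dirichlet(9, 29/5, 17/5, 21/5)
obs 12: x=0 → posterior Dirichlet(10, 29/5, 17/5, 21/5)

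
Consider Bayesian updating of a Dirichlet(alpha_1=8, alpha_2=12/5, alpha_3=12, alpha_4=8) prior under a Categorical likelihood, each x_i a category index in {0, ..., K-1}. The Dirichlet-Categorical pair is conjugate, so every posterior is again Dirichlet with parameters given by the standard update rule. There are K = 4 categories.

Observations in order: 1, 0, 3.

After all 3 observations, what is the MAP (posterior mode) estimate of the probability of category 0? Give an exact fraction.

obs 1: x=1 → posterior Dirichlet(8, 17/5, 12, 8)
obs 2: x=0 → posterior Dirichlet(9, 17/5, 12, 8)
obs 3: x=3 → posterior Dirichlet(9, 17/5, 12, 9)

40/147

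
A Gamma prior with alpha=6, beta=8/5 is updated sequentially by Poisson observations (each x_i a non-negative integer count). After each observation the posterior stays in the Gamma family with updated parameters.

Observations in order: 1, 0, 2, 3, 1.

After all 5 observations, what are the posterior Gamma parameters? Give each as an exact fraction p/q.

obs 1: x=1 → posterior Gamma(7, 13/5)
obs 2: x=0 → posterior Gamma(7, 18/5)
obs 3: x=2 → posterior Gamma(9, 23/5)
obs 4: x=3 → posterior Gamma(12, 28/5)
obs 5: x=1 → posterior Gamma(13, 33/5)

alpha=13, beta=33/5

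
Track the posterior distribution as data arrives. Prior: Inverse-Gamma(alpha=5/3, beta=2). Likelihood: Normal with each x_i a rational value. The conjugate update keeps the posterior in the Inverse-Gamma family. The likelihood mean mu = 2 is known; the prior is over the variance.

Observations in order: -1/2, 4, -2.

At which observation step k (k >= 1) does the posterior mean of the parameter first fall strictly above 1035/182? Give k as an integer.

obs 1: x=-1/2 → posterior Inverse-Gamma(13/6, 41/8)
obs 2: x=4 → posterior Inverse-Gamma(8/3, 57/8)
obs 3: x=-2 → posterior Inverse-Gamma(19/6, 121/8)

k = 3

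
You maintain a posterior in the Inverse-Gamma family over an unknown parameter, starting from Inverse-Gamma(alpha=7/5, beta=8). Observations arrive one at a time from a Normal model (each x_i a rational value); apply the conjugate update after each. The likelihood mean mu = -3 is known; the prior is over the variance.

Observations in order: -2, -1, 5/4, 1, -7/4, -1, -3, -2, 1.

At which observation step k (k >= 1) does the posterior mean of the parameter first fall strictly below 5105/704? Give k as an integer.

k = 8

obs 1: x=-2 → posterior Inverse-Gamma(19/10, 17/2)
obs 2: x=-1 → posterior Inverse-Gamma(12/5, 21/2)
obs 3: x=5/4 → posterior Inverse-Gamma(29/10, 625/32)
obs 4: x=1 → posterior Inverse-Gamma(17/5, 881/32)
obs 5: x=-7/4 → posterior Inverse-Gamma(39/10, 453/16)
obs 6: x=-1 → posterior Inverse-Gamma(22/5, 485/16)
obs 7: x=-3 → posterior Inverse-Gamma(49/10, 485/16)
obs 8: x=-2 → posterior Inverse-Gamma(27/5, 493/16)
obs 9: x=1 → posterior Inverse-Gamma(59/10, 621/16)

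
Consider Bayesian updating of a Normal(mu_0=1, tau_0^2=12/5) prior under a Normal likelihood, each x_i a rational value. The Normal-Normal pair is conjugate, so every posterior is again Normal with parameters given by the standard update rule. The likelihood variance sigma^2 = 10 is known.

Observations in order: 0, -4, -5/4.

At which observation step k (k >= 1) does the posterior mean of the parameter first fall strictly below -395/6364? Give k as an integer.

k = 3

obs 1: x=0 → posterior Normal(25/31, 60/31)
obs 2: x=-4 → posterior Normal(1/37, 60/37)
obs 3: x=-5/4 → posterior Normal(-13/86, 60/43)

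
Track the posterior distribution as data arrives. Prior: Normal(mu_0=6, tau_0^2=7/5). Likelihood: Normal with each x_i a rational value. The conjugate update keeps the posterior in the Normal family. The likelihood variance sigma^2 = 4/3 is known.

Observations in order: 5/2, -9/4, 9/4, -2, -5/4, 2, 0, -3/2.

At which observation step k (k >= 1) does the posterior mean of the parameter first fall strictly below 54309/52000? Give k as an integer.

k = 5

obs 1: x=5/2 → posterior Normal(345/82, 28/41)
obs 2: x=-9/4 → posterior Normal(501/248, 14/31)
obs 3: x=9/4 → posterior Normal(345/166, 28/83)
obs 4: x=-2 → posterior Normal(261/208, 7/26)
obs 5: x=-5/4 → posterior Normal(417/500, 28/125)
obs 6: x=2 → posterior Normal(585/584, 14/73)
obs 7: x=0 → posterior Normal(585/668, 28/167)
obs 8: x=-3/2 → posterior Normal(459/752, 7/47)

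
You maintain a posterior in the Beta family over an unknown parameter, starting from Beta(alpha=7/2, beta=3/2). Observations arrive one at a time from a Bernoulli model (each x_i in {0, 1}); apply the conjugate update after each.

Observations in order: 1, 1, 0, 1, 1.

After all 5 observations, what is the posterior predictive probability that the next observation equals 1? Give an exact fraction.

3/4

obs 1: x=1 → posterior Beta(9/2, 3/2)
obs 2: x=1 → posterior Beta(11/2, 3/2)
obs 3: x=0 → posterior Beta(11/2, 5/2)
obs 4: x=1 → posterior Beta(13/2, 5/2)
obs 5: x=1 → posterior Beta(15/2, 5/2)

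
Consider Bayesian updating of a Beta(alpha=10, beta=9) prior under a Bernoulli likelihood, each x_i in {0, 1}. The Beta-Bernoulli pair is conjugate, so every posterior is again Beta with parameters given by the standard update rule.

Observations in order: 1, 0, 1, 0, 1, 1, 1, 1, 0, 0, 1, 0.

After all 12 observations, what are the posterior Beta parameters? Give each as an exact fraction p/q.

alpha=17, beta=14

obs 1: x=1 → posterior Beta(11, 9)
obs 2: x=0 → posterior Beta(11, 10)
obs 3: x=1 → posterior Beta(12, 10)
obs 4: x=0 → posterior Beta(12, 11)
obs 5: x=1 → posterior Beta(13, 11)
obs 6: x=1 → posterior Beta(14, 11)
obs 7: x=1 → posterior Beta(15, 11)
obs 8: x=1 → posterior Beta(16, 11)
obs 9: x=0 → posterior Beta(16, 12)
obs 10: x=0 → posterior Beta(16, 13)
obs 11: x=1 → posterior Beta(17, 13)
obs 12: x=0 → posterior Beta(17, 14)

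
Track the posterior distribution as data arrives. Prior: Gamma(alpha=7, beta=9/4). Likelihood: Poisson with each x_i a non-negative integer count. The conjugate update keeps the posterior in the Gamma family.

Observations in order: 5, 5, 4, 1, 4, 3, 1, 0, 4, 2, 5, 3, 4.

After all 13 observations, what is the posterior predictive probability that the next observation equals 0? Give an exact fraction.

49640035169093488898308753218227937133215876539868870610277524712635546050501279199681/1046745539380147623857861820053909643860908805083626024412524202489294111728668212890625

obs 1: x=5 → posterior Gamma(12, 13/4)
obs 2: x=5 → posterior Gamma(17, 17/4)
obs 3: x=4 → posterior Gamma(21, 21/4)
obs 4: x=1 → posterior Gamma(22, 25/4)
obs 5: x=4 → posterior Gamma(26, 29/4)
obs 6: x=3 → posterior Gamma(29, 33/4)
obs 7: x=1 → posterior Gamma(30, 37/4)
obs 8: x=0 → posterior Gamma(30, 41/4)
obs 9: x=4 → posterior Gamma(34, 45/4)
obs 10: x=2 → posterior Gamma(36, 49/4)
obs 11: x=5 → posterior Gamma(41, 53/4)
obs 12: x=3 → posterior Gamma(44, 57/4)
obs 13: x=4 → posterior Gamma(48, 61/4)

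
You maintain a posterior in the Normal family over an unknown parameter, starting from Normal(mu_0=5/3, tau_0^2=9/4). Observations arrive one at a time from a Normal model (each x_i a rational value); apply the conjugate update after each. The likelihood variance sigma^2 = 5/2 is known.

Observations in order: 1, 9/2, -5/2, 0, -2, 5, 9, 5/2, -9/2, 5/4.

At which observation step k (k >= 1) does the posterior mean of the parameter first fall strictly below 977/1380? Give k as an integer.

obs 1: x=1 → posterior Normal(77/57, 45/38)
obs 2: x=9/2 → posterior Normal(397/168, 45/56)
obs 3: x=-5/2 → posterior Normal(131/111, 45/74)
obs 4: x=0 → posterior Normal(131/138, 45/92)
obs 5: x=-2 → posterior Normal(7/15, 9/22)
obs 6: x=5 → posterior Normal(53/48, 45/128)
obs 7: x=9 → posterior Normal(455/219, 45/146)
obs 8: x=5/2 → posterior Normal(1045/492, 45/164)
obs 9: x=-9/2 → posterior Normal(401/273, 45/182)
obs 10: x=5/4 → posterior Normal(1739/1200, 9/40)

k = 5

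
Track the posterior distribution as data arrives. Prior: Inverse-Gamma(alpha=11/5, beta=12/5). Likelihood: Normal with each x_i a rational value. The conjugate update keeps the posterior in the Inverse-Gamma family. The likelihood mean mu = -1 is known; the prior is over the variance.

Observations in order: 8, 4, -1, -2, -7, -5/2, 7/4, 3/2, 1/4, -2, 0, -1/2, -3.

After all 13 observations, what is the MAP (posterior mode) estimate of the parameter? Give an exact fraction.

6867/776

obs 1: x=8 → posterior Inverse-Gamma(27/10, 429/10)
obs 2: x=4 → posterior Inverse-Gamma(16/5, 277/5)
obs 3: x=-1 → posterior Inverse-Gamma(37/10, 277/5)
obs 4: x=-2 → posterior Inverse-Gamma(21/5, 559/10)
obs 5: x=-7 → posterior Inverse-Gamma(47/10, 739/10)
obs 6: x=-5/2 → posterior Inverse-Gamma(26/5, 3001/40)
obs 7: x=7/4 → posterior Inverse-Gamma(57/10, 12609/160)
obs 8: x=3/2 → posterior Inverse-Gamma(31/5, 13109/160)
obs 9: x=1/4 → posterior Inverse-Gamma(67/10, 6617/80)
obs 10: x=-2 → posterior Inverse-Gamma(36/5, 6657/80)
obs 11: x=0 → posterior Inverse-Gamma(77/10, 6697/80)
obs 12: x=-1/2 → posterior Inverse-Gamma(41/5, 6707/80)
obs 13: x=-3 → posterior Inverse-Gamma(87/10, 6867/80)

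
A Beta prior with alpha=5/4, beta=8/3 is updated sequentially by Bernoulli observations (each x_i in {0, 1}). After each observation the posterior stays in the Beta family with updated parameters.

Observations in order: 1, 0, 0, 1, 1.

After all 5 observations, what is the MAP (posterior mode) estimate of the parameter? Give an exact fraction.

obs 1: x=1 → posterior Beta(9/4, 8/3)
obs 2: x=0 → posterior Beta(9/4, 11/3)
obs 3: x=0 → posterior Beta(9/4, 14/3)
obs 4: x=1 → posterior Beta(13/4, 14/3)
obs 5: x=1 → posterior Beta(17/4, 14/3)

39/83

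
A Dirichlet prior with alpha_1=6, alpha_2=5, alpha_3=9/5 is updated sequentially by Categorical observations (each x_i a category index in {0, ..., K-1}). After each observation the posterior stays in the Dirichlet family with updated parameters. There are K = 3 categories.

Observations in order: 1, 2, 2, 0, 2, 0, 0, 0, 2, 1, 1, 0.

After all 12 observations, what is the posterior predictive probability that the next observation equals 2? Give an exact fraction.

obs 1: x=1 → posterior Dirichlet(6, 6, 9/5)
obs 2: x=2 → posterior Dirichlet(6, 6, 14/5)
obs 3: x=2 → posterior Dirichlet(6, 6, 19/5)
obs 4: x=0 → posterior Dirichlet(7, 6, 19/5)
obs 5: x=2 → posterior Dirichlet(7, 6, 24/5)
obs 6: x=0 → posterior Dirichlet(8, 6, 24/5)
obs 7: x=0 → posterior Dirichlet(9, 6, 24/5)
obs 8: x=0 → posterior Dirichlet(10, 6, 24/5)
obs 9: x=2 → posterior Dirichlet(10, 6, 29/5)
obs 10: x=1 → posterior Dirichlet(10, 7, 29/5)
obs 11: x=1 → posterior Dirichlet(10, 8, 29/5)
obs 12: x=0 → posterior Dirichlet(11, 8, 29/5)

29/124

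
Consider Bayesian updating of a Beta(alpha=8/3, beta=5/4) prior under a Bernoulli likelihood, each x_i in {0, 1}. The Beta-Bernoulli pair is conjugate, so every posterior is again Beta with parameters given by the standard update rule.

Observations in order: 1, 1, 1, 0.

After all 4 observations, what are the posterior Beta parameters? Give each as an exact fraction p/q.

obs 1: x=1 → posterior Beta(11/3, 5/4)
obs 2: x=1 → posterior Beta(14/3, 5/4)
obs 3: x=1 → posterior Beta(17/3, 5/4)
obs 4: x=0 → posterior Beta(17/3, 9/4)

alpha=17/3, beta=9/4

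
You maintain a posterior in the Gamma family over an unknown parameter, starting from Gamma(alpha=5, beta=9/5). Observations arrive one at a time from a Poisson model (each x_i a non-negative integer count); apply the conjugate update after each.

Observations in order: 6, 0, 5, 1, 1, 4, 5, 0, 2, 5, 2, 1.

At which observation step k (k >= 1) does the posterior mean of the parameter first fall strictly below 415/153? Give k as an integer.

k = 5

obs 1: x=6 → posterior Gamma(11, 14/5)
obs 2: x=0 → posterior Gamma(11, 19/5)
obs 3: x=5 → posterior Gamma(16, 24/5)
obs 4: x=1 → posterior Gamma(17, 29/5)
obs 5: x=1 → posterior Gamma(18, 34/5)
obs 6: x=4 → posterior Gamma(22, 39/5)
obs 7: x=5 → posterior Gamma(27, 44/5)
obs 8: x=0 → posterior Gamma(27, 49/5)
obs 9: x=2 → posterior Gamma(29, 54/5)
obs 10: x=5 → posterior Gamma(34, 59/5)
obs 11: x=2 → posterior Gamma(36, 64/5)
obs 12: x=1 → posterior Gamma(37, 69/5)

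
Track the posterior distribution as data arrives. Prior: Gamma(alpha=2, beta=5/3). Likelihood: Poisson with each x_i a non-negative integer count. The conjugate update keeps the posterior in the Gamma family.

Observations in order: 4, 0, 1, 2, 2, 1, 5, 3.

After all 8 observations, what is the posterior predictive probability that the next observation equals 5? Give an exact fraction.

obs 1: x=4 → posterior Gamma(6, 8/3)
obs 2: x=0 → posterior Gamma(6, 11/3)
obs 3: x=1 → posterior Gamma(7, 14/3)
obs 4: x=2 → posterior Gamma(9, 17/3)
obs 5: x=2 → posterior Gamma(11, 20/3)
obs 6: x=1 → posterior Gamma(12, 23/3)
obs 7: x=5 → posterior Gamma(17, 26/3)
obs 8: x=3 → posterior Gamma(20, 29/3)

228510440491075606853781222169474659/5316911983139663491615228241121378304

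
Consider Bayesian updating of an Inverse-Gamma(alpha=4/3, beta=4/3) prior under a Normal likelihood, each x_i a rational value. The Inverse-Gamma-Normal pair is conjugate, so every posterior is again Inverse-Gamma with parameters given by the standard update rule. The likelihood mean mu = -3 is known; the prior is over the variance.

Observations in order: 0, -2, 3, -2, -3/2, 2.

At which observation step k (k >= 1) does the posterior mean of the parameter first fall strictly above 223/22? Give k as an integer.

obs 1: x=0 → posterior Inverse-Gamma(11/6, 35/6)
obs 2: x=-2 → posterior Inverse-Gamma(7/3, 19/3)
obs 3: x=3 → posterior Inverse-Gamma(17/6, 73/3)
obs 4: x=-2 → posterior Inverse-Gamma(10/3, 149/6)
obs 5: x=-3/2 → posterior Inverse-Gamma(23/6, 623/24)
obs 6: x=2 → posterior Inverse-Gamma(13/3, 923/24)

k = 3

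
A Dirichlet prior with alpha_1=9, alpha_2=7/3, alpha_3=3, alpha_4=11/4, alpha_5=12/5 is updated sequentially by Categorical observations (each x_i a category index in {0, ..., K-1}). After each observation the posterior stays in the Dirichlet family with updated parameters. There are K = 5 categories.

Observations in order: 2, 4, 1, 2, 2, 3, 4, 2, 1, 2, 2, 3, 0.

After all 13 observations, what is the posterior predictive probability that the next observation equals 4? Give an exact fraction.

264/1949

obs 1: x=2 → posterior Dirichlet(9, 7/3, 4, 11/4, 12/5)
obs 2: x=4 → posterior Dirichlet(9, 7/3, 4, 11/4, 17/5)
obs 3: x=1 → posterior Dirichlet(9, 10/3, 4, 11/4, 17/5)
obs 4: x=2 → posterior Dirichlet(9, 10/3, 5, 11/4, 17/5)
obs 5: x=2 → posterior Dirichlet(9, 10/3, 6, 11/4, 17/5)
obs 6: x=3 → posterior Dirichlet(9, 10/3, 6, 15/4, 17/5)
obs 7: x=4 → posterior Dirichlet(9, 10/3, 6, 15/4, 22/5)
obs 8: x=2 → posterior Dirichlet(9, 10/3, 7, 15/4, 22/5)
obs 9: x=1 → posterior Dirichlet(9, 13/3, 7, 15/4, 22/5)
obs 10: x=2 → posterior Dirichlet(9, 13/3, 8, 15/4, 22/5)
obs 11: x=2 → posterior Dirichlet(9, 13/3, 9, 15/4, 22/5)
obs 12: x=3 → posterior Dirichlet(9, 13/3, 9, 19/4, 22/5)
obs 13: x=0 → posterior Dirichlet(10, 13/3, 9, 19/4, 22/5)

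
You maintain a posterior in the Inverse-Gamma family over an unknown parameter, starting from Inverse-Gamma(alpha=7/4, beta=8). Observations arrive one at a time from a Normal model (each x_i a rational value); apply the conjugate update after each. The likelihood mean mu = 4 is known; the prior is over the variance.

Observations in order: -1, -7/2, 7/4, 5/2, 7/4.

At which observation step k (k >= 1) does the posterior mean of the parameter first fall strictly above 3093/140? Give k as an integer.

k = 2

obs 1: x=-1 → posterior Inverse-Gamma(9/4, 41/2)
obs 2: x=-7/2 → posterior Inverse-Gamma(11/4, 389/8)
obs 3: x=7/4 → posterior Inverse-Gamma(13/4, 1637/32)
obs 4: x=5/2 → posterior Inverse-Gamma(15/4, 1673/32)
obs 5: x=7/4 → posterior Inverse-Gamma(17/4, 877/16)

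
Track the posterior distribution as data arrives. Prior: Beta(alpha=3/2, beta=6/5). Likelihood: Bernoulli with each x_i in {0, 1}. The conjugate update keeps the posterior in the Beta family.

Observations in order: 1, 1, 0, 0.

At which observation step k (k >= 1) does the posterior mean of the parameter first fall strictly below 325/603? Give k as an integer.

obs 1: x=1 → posterior Beta(5/2, 6/5)
obs 2: x=1 → posterior Beta(7/2, 6/5)
obs 3: x=0 → posterior Beta(7/2, 11/5)
obs 4: x=0 → posterior Beta(7/2, 16/5)

k = 4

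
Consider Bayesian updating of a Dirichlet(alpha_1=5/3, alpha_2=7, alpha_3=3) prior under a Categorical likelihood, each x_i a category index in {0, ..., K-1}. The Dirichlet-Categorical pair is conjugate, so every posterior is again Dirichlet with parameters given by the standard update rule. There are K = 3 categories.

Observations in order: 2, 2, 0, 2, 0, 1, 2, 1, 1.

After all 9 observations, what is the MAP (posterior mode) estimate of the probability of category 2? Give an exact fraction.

obs 1: x=2 → posterior Dirichlet(5/3, 7, 4)
obs 2: x=2 → posterior Dirichlet(5/3, 7, 5)
obs 3: x=0 → posterior Dirichlet(8/3, 7, 5)
obs 4: x=2 → posterior Dirichlet(8/3, 7, 6)
obs 5: x=0 → posterior Dirichlet(11/3, 7, 6)
obs 6: x=1 → posterior Dirichlet(11/3, 8, 6)
obs 7: x=2 → posterior Dirichlet(11/3, 8, 7)
obs 8: x=1 → posterior Dirichlet(11/3, 9, 7)
obs 9: x=1 → posterior Dirichlet(11/3, 10, 7)

18/53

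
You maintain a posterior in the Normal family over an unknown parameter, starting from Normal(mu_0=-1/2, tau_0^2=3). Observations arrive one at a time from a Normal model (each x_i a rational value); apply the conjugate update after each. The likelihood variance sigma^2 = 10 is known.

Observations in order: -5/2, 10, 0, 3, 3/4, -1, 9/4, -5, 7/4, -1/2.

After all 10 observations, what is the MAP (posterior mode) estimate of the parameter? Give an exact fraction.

obs 1: x=-5/2 → posterior Normal(-25/26, 30/13)
obs 2: x=10 → posterior Normal(35/32, 15/8)
obs 3: x=0 → posterior Normal(35/38, 30/19)
obs 4: x=3 → posterior Normal(53/44, 15/11)
obs 5: x=3/4 → posterior Normal(23/20, 6/5)
obs 6: x=-1 → posterior Normal(103/112, 15/14)
obs 7: x=9/4 → posterior Normal(65/62, 30/31)
obs 8: x=-5 → posterior Normal(35/68, 15/17)
obs 9: x=7/4 → posterior Normal(91/148, 30/37)
obs 10: x=-1/2 → posterior Normal(17/32, 3/4)

17/32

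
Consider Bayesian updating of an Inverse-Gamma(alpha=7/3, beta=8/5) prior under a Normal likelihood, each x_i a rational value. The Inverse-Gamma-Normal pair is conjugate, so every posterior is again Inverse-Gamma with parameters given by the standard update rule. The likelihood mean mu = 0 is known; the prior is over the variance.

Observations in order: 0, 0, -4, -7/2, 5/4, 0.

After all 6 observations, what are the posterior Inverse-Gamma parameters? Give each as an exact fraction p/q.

obs 1: x=0 → posterior Inverse-Gamma(17/6, 8/5)
obs 2: x=0 → posterior Inverse-Gamma(10/3, 8/5)
obs 3: x=-4 → posterior Inverse-Gamma(23/6, 48/5)
obs 4: x=-7/2 → posterior Inverse-Gamma(13/3, 629/40)
obs 5: x=5/4 → posterior Inverse-Gamma(29/6, 2641/160)
obs 6: x=0 → posterior Inverse-Gamma(16/3, 2641/160)

alpha=16/3, beta=2641/160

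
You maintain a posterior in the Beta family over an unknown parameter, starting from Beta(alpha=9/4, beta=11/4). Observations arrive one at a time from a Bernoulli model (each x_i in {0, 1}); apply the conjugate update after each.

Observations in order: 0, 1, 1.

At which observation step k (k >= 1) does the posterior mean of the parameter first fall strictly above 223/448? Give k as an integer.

k = 3

obs 1: x=0 → posterior Beta(9/4, 15/4)
obs 2: x=1 → posterior Beta(13/4, 15/4)
obs 3: x=1 → posterior Beta(17/4, 15/4)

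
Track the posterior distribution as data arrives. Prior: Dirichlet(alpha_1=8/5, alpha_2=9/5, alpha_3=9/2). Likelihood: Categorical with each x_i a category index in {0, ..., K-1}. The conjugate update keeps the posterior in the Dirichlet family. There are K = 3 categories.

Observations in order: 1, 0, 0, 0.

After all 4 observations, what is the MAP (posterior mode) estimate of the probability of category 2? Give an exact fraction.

obs 1: x=1 → posterior Dirichlet(8/5, 14/5, 9/2)
obs 2: x=0 → posterior Dirichlet(13/5, 14/5, 9/2)
obs 3: x=0 → posterior Dirichlet(18/5, 14/5, 9/2)
obs 4: x=0 → posterior Dirichlet(23/5, 14/5, 9/2)

35/89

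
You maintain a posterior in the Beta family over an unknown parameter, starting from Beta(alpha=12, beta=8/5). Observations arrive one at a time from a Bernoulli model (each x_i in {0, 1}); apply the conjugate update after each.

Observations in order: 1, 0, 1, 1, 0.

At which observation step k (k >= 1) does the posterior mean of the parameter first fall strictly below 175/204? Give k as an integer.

k = 2

obs 1: x=1 → posterior Beta(13, 8/5)
obs 2: x=0 → posterior Beta(13, 13/5)
obs 3: x=1 → posterior Beta(14, 13/5)
obs 4: x=1 → posterior Beta(15, 13/5)
obs 5: x=0 → posterior Beta(15, 18/5)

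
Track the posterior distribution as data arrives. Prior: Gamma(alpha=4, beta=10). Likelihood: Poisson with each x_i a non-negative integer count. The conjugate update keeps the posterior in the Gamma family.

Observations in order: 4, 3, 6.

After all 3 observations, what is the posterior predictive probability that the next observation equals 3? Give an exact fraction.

8382253025880516457077/83668255425284801560576

obs 1: x=4 → posterior Gamma(8, 11)
obs 2: x=3 → posterior Gamma(11, 12)
obs 3: x=6 → posterior Gamma(17, 13)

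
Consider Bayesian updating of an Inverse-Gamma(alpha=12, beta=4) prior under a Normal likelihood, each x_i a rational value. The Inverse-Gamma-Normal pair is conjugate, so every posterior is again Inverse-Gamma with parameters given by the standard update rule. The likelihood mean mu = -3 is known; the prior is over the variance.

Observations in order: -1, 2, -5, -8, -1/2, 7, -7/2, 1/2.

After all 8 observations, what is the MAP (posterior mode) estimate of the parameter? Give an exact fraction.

739/136

obs 1: x=-1 → posterior Inverse-Gamma(25/2, 6)
obs 2: x=2 → posterior Inverse-Gamma(13, 37/2)
obs 3: x=-5 → posterior Inverse-Gamma(27/2, 41/2)
obs 4: x=-8 → posterior Inverse-Gamma(14, 33)
obs 5: x=-1/2 → posterior Inverse-Gamma(29/2, 289/8)
obs 6: x=7 → posterior Inverse-Gamma(15, 689/8)
obs 7: x=-7/2 → posterior Inverse-Gamma(31/2, 345/4)
obs 8: x=1/2 → posterior Inverse-Gamma(16, 739/8)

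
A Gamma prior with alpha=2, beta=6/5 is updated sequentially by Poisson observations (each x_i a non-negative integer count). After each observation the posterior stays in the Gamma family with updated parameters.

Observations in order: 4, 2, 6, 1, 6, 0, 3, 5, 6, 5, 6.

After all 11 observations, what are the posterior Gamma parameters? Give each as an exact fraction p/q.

obs 1: x=4 → posterior Gamma(6, 11/5)
obs 2: x=2 → posterior Gamma(8, 16/5)
obs 3: x=6 → posterior Gamma(14, 21/5)
obs 4: x=1 → posterior Gamma(15, 26/5)
obs 5: x=6 → posterior Gamma(21, 31/5)
obs 6: x=0 → posterior Gamma(21, 36/5)
obs 7: x=3 → posterior Gamma(24, 41/5)
obs 8: x=5 → posterior Gamma(29, 46/5)
obs 9: x=6 → posterior Gamma(35, 51/5)
obs 10: x=5 → posterior Gamma(40, 56/5)
obs 11: x=6 → posterior Gamma(46, 61/5)

alpha=46, beta=61/5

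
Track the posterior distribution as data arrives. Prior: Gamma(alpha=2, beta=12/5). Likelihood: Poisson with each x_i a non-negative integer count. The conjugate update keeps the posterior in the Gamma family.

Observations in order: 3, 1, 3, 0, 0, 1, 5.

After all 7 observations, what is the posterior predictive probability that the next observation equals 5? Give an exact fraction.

obs 1: x=3 → posterior Gamma(5, 17/5)
obs 2: x=1 → posterior Gamma(6, 22/5)
obs 3: x=3 → posterior Gamma(9, 27/5)
obs 4: x=0 → posterior Gamma(9, 32/5)
obs 5: x=0 → posterior Gamma(9, 37/5)
obs 6: x=1 → posterior Gamma(10, 42/5)
obs 7: x=5 → posterior Gamma(15, 47/5)

109587980174483782718579694065625/5224044663985775352831068700934144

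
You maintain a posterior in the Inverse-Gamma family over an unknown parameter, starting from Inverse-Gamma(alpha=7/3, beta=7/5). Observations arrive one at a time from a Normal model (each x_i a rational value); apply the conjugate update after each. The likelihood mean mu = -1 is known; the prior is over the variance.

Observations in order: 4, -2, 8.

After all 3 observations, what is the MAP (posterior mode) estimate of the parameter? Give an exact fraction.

1647/145

obs 1: x=4 → posterior Inverse-Gamma(17/6, 139/10)
obs 2: x=-2 → posterior Inverse-Gamma(10/3, 72/5)
obs 3: x=8 → posterior Inverse-Gamma(23/6, 549/10)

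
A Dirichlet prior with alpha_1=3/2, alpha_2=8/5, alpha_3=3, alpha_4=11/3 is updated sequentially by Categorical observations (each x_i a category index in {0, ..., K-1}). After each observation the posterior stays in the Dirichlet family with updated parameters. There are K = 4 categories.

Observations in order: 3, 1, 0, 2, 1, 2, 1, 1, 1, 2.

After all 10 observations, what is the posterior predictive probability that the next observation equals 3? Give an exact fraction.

obs 1: x=3 → posterior Dirichlet(3/2, 8/5, 3, 14/3)
obs 2: x=1 → posterior Dirichlet(3/2, 13/5, 3, 14/3)
obs 3: x=0 → posterior Dirichlet(5/2, 13/5, 3, 14/3)
obs 4: x=2 → posterior Dirichlet(5/2, 13/5, 4, 14/3)
obs 5: x=1 → posterior Dirichlet(5/2, 18/5, 4, 14/3)
obs 6: x=2 → posterior Dirichlet(5/2, 18/5, 5, 14/3)
obs 7: x=1 → posterior Dirichlet(5/2, 23/5, 5, 14/3)
obs 8: x=1 → posterior Dirichlet(5/2, 28/5, 5, 14/3)
obs 9: x=1 → posterior Dirichlet(5/2, 33/5, 5, 14/3)
obs 10: x=2 → posterior Dirichlet(5/2, 33/5, 6, 14/3)

140/593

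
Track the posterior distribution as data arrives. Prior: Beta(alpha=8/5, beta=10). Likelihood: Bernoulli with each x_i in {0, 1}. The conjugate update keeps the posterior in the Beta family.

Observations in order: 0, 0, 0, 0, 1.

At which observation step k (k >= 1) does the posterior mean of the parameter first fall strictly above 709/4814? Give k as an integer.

obs 1: x=0 → posterior Beta(8/5, 11)
obs 2: x=0 → posterior Beta(8/5, 12)
obs 3: x=0 → posterior Beta(8/5, 13)
obs 4: x=0 → posterior Beta(8/5, 14)
obs 5: x=1 → posterior Beta(13/5, 14)

k = 5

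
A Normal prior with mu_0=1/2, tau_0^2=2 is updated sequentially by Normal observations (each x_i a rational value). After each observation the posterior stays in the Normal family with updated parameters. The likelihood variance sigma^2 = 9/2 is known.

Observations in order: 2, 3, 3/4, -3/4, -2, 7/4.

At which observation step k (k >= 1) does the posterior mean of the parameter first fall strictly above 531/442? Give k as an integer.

obs 1: x=2 → posterior Normal(25/26, 18/13)
obs 2: x=3 → posterior Normal(49/34, 18/17)
obs 3: x=3/4 → posterior Normal(55/42, 6/7)
obs 4: x=-3/4 → posterior Normal(49/50, 18/25)
obs 5: x=-2 → posterior Normal(33/58, 18/29)
obs 6: x=7/4 → posterior Normal(47/66, 6/11)

k = 2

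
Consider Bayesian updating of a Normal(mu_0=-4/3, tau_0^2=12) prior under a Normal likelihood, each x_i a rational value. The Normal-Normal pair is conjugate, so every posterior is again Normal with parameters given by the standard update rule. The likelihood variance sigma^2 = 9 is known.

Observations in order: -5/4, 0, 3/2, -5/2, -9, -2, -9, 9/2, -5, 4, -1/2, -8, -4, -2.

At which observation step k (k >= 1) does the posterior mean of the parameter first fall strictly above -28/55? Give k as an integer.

k = 3

obs 1: x=-5/4 → posterior Normal(-9/7, 36/7)
obs 2: x=0 → posterior Normal(-9/11, 36/11)
obs 3: x=3/2 → posterior Normal(-1/5, 12/5)
obs 4: x=-5/2 → posterior Normal(-13/19, 36/19)
obs 5: x=-9 → posterior Normal(-49/23, 36/23)
obs 6: x=-2 → posterior Normal(-19/9, 4/3)
obs 7: x=-9 → posterior Normal(-3, 36/31)
obs 8: x=9/2 → posterior Normal(-15/7, 36/35)
obs 9: x=-5 → posterior Normal(-95/39, 12/13)
obs 10: x=4 → posterior Normal(-79/43, 36/43)
obs 11: x=-1/2 → posterior Normal(-81/47, 36/47)
obs 12: x=-8 → posterior Normal(-113/51, 12/17)
obs 13: x=-4 → posterior Normal(-129/55, 36/55)
obs 14: x=-2 → posterior Normal(-137/59, 36/59)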